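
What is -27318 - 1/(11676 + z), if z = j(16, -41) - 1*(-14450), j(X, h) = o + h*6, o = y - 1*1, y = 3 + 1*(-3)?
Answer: -706962523/25879 ≈ -27318.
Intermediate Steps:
y = 0 (y = 3 - 3 = 0)
o = -1 (o = 0 - 1*1 = 0 - 1 = -1)
j(X, h) = -1 + 6*h (j(X, h) = -1 + h*6 = -1 + 6*h)
z = 14203 (z = (-1 + 6*(-41)) - 1*(-14450) = (-1 - 246) + 14450 = -247 + 14450 = 14203)
-27318 - 1/(11676 + z) = -27318 - 1/(11676 + 14203) = -27318 - 1/25879 = -706962523/25879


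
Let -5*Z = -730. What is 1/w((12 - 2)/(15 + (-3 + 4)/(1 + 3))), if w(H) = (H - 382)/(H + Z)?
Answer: -1491/3877 ≈ -0.38458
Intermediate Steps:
Z = 146 (Z = -1/5*(-730) = 146)
w(H) = (-382 + H)/(146 + H) (w(H) = (H - 382)/(H + 146) = (-382 + H)/(146 + H))
1/w((12 - 2)/(15 + (-3 + 4)/(1 + 3))) = 1/((-382 + (12 - 2)/(15 + (-3 + 4)/(1 + 3)))/(146 + (12 - 2)/(15 + (-3 + 4)/(1 + 3)))) = 1/((-382 + 10/(15 + 1/4))/(146 + 10/(15 + 1/4))) = 1/((-382 + 10/(61/4))/(146 + 10/(61/4))) = 1/((-382 + (4/61)*10)/(146 + (4/61)*10)) = 1/((-382 + 40/61)/(146 + 40/61)) = 1/(-23262/61/(8946/61)) = 1/((61/8946)*(-23262/61)) = 1/(-3877/1491) = -1491/3877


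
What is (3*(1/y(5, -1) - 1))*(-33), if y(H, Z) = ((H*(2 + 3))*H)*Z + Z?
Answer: 1397/14 ≈ 99.786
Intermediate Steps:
y(H, Z) = Z + 5*Z*H² (y(H, Z) = ((H*5)*H)*Z + Z = ((5*H)*H)*Z + Z = (5*H²)*Z + Z = 5*Z*H² + Z = Z + 5*Z*H²)
(3*(1/y(5, -1) - 1))*(-33) = (3*(1/(-(1 + 5*5²)) - 1))*(-33) = (3*(1/(-(1 + 5*25)) - 1))*(-33) = (3*(1/(-(1 + 125)) - 1))*(-33) = (3*(1/(-1*126) - 1))*(-33) = (3*(1/(-126) - 1))*(-33) = (3*(-1/126 - 1))*(-33) = (3*(-127/126))*(-33) = -127/42*(-33) = 1397/14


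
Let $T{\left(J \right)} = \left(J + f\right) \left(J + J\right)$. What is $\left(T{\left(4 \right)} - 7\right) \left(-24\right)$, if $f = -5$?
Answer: $360$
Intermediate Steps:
$T{\left(J \right)} = 2 J \left(-5 + J\right)$ ($T{\left(J \right)} = \left(J - 5\right) \left(J + J\right) = \left(-5 + J\right) 2 J = 2 J \left(-5 + J\right)$)
$\left(T{\left(4 \right)} - 7\right) \left(-24\right) = \left(2 \cdot 4 \left(-5 + 4\right) - 7\right) \left(-24\right) = \left(2 \cdot 4 \left(-1\right) - 7\right) \left(-24\right) = \left(-8 - 7\right) \left(-24\right) = \left(-15\right) \left(-24\right) = 360$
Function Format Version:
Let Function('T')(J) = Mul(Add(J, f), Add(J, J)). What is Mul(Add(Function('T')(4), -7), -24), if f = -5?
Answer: 360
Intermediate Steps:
Function('T')(J) = Mul(2, J, Add(-5, J)) (Function('T')(J) = Mul(Add(J, -5), Add(J, J)) = Mul(Add(-5, J), Mul(2, J)) = Mul(2, J, Add(-5, J)))
Mul(Add(Function('T')(4), -7), -24) = Mul(Add(Mul(2, 4, Add(-5, 4)), -7), -24) = Mul(Add(Mul(2, 4, -1), -7), -24) = Mul(Add(-8, -7), -24) = Mul(-15, -24) = 360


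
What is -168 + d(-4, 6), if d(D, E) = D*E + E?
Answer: -186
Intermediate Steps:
d(D, E) = E + D*E
-168 + d(-4, 6) = -168 + 6*(1 - 4) = -168 + 6*(-3) = -168 - 18 = -186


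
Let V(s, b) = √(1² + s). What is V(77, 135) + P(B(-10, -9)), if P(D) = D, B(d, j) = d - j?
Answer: -1 + √78 ≈ 7.8318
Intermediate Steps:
V(s, b) = √(1 + s)
V(77, 135) + P(B(-10, -9)) = √(1 + 77) + (-10 - 1*(-9)) = √78 + (-10 + 9) = √78 - 1 = -1 + √78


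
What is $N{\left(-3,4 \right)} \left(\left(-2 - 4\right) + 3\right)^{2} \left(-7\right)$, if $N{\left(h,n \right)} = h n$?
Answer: $756$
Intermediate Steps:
$N{\left(-3,4 \right)} \left(\left(-2 - 4\right) + 3\right)^{2} \left(-7\right) = \left(-3\right) 4 \left(\left(-2 - 4\right) + 3\right)^{2} \left(-7\right) = - 12 \left(-6 + 3\right)^{2} \left(-7\right) = - 12 \left(-3\right)^{2} \left(-7\right) = \left(-12\right) 9 \left(-7\right) = \left(-108\right) \left(-7\right) = 756$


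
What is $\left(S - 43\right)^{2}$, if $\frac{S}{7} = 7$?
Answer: $36$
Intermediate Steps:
$S = 49$ ($S = 7 \cdot 7 = 49$)
$\left(S - 43\right)^{2} = \left(49 - 43\right)^{2} = 6^{2} = 36$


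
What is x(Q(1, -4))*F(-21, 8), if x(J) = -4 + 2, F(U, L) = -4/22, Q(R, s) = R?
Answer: 4/11 ≈ 0.36364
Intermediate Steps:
F(U, L) = -2/11 (F(U, L) = -4*1/22 = -2/11)
x(J) = -2
x(Q(1, -4))*F(-21, 8) = -2*(-2/11) = 4/11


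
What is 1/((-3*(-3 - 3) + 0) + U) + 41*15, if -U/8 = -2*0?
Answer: 11071/18 ≈ 615.06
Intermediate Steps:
U = 0 (U = -(-16)*0 = -8*0 = 0)
1/((-3*(-3 - 3) + 0) + U) + 41*15 = 1/((-3*(-3 - 3) + 0) + 0) + 41*15 = 1/((-3*(-6) + 0) + 0) + 615 = 1/((18 + 0) + 0) + 615 = 1/(18 + 0) + 615 = 1/18 + 615 = 11071/18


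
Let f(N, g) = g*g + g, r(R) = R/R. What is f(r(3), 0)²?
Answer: 0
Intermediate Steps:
r(R) = 1
f(N, g) = g + g² (f(N, g) = g² + g = g + g²)
f(r(3), 0)² = (0*(1 + 0))² = (0*1)² = 0² = 0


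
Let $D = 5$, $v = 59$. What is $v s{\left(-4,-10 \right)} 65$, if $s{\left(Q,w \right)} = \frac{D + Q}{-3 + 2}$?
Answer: $-3835$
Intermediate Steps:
$s{\left(Q,w \right)} = -5 - Q$ ($s{\left(Q,w \right)} = \frac{5 + Q}{-3 + 2} = \frac{5 + Q}{-1} = \left(5 + Q\right) \left(-1\right) = -5 - Q$)
$v s{\left(-4,-10 \right)} 65 = 59 \left(-5 - -4\right) 65 = 59 \left(-5 + 4\right) 65 = 59 \left(-1\right) 65 = \left(-59\right) 65 = -3835$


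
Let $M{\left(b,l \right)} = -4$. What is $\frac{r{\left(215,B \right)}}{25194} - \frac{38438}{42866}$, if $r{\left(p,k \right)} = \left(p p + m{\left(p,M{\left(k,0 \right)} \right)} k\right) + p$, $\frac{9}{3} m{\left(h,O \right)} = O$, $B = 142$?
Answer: $\frac{760630579}{809974503} \approx 0.93908$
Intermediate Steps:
$m{\left(h,O \right)} = \frac{O}{3}$
$r{\left(p,k \right)} = p + p^{2} - \frac{4 k}{3}$ ($r{\left(p,k \right)} = \left(p p + \frac{1}{3} \left(-4\right) k\right) + p = \left(p^{2} - \frac{4 k}{3}\right) + p = p + p^{2} - \frac{4 k}{3}$)
$\frac{r{\left(215,B \right)}}{25194} - \frac{38438}{42866} = \frac{215 + 215^{2} - \frac{568}{3}}{25194} - \frac{38438}{42866} = \left(215 + 46225 - \frac{568}{3}\right) \frac{1}{25194} - \frac{19219}{21433} = \frac{138752}{3} \cdot \frac{1}{25194} - \frac{19219}{21433} = \frac{69376}{37791} - \frac{19219}{21433} = \frac{760630579}{809974503}$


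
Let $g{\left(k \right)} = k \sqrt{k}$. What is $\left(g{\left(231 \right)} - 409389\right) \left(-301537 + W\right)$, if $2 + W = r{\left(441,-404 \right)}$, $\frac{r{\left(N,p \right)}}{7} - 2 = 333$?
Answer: $122486732466 - 69113814 \sqrt{231} \approx 1.2144 \cdot 10^{11}$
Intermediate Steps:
$r{\left(N,p \right)} = 2345$ ($r{\left(N,p \right)} = 14 + 7 \cdot 333 = 14 + 2331 = 2345$)
$W = 2343$ ($W = -2 + 2345 = 2343$)
$g{\left(k \right)} = k^{\frac{3}{2}}$
$\left(g{\left(231 \right)} - 409389\right) \left(-301537 + W\right) = \left(231^{\frac{3}{2}} - 409389\right) \left(-301537 + 2343\right) = \left(231 \sqrt{231} - 409389\right) \left(-299194\right) = \left(-409389 + 231 \sqrt{231}\right) \left(-299194\right) = 122486732466 - 69113814 \sqrt{231}$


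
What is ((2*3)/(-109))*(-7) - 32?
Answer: -3446/109 ≈ -31.615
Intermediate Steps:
((2*3)/(-109))*(-7) - 32 = (6*(-1/109))*(-7) - 32 = -6/109*(-7) - 32 = 42/109 - 32 = -3446/109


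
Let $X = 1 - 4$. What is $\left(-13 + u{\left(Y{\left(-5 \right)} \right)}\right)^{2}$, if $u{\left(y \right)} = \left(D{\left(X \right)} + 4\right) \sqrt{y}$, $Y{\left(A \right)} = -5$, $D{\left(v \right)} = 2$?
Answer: $\left(13 - 6 i \sqrt{5}\right)^{2} \approx -11.0 - 348.83 i$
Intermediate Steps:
$X = -3$ ($X = 1 - 4 = -3$)
$u{\left(y \right)} = 6 \sqrt{y}$ ($u{\left(y \right)} = \left(2 + 4\right) \sqrt{y} = 6 \sqrt{y}$)
$\left(-13 + u{\left(Y{\left(-5 \right)} \right)}\right)^{2} = \left(-13 + 6 \sqrt{-5}\right)^{2} = \left(-13 + 6 i \sqrt{5}\right)^{2}$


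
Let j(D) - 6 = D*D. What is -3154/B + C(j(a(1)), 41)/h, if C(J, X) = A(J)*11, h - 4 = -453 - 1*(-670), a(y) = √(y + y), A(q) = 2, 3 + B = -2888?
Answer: 760636/638911 ≈ 1.1905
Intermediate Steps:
B = -2891 (B = -3 - 2888 = -2891)
a(y) = √2*√y (a(y) = √(2*y) = √2*√y)
j(D) = 6 + D² (j(D) = 6 + D*D = 6 + D²)
h = 221 (h = 4 + (-453 - 1*(-670)) = 4 + (-453 + 670) = 4 + 217 = 221)
C(J, X) = 22 (C(J, X) = 2*11 = 22)
-3154/B + C(j(a(1)), 41)/h = -3154/(-2891) + 22/221 = -3154*(-1/2891) + 22*(1/221) = 3154/2891 + 22/221 = 760636/638911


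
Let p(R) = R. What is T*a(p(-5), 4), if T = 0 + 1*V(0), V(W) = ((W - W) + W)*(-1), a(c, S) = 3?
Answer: 0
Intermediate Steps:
V(W) = -W (V(W) = (0 + W)*(-1) = W*(-1) = -W)
T = 0 (T = 0 + 1*(-1*0) = 0 + 1*0 = 0 + 0 = 0)
T*a(p(-5), 4) = 0*3 = 0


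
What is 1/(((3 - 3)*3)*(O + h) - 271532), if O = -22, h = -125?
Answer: -1/271532 ≈ -3.6828e-6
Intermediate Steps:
1/(((3 - 3)*3)*(O + h) - 271532) = 1/(((3 - 3)*3)*(-22 - 125) - 271532) = 1/((0*3)*(-147) - 271532) = 1/(0*(-147) - 271532) = 1/(0 - 271532) = 1/(-271532) = -1/271532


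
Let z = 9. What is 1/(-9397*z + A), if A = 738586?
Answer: 1/654013 ≈ 1.5290e-6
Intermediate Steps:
1/(-9397*z + A) = 1/(-9397*9 + 738586) = 1/(-84573 + 738586) = 1/654013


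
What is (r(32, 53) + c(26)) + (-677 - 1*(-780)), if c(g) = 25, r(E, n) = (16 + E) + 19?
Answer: 195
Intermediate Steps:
r(E, n) = 35 + E
(r(32, 53) + c(26)) + (-677 - 1*(-780)) = ((35 + 32) + 25) + (-677 - 1*(-780)) = (67 + 25) + (-677 + 780) = 92 + 103 = 195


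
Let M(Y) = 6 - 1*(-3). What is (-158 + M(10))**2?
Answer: 22201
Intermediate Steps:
M(Y) = 9 (M(Y) = 6 + 3 = 9)
(-158 + M(10))**2 = (-158 + 9)**2 = (-149)**2 = 22201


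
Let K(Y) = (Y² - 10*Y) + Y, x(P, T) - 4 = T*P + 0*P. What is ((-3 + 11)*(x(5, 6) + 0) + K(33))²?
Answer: 1132096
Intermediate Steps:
x(P, T) = 4 + P*T (x(P, T) = 4 + (T*P + 0*P) = 4 + (P*T + 0) = 4 + P*T)
K(Y) = Y² - 9*Y
((-3 + 11)*(x(5, 6) + 0) + K(33))² = ((-3 + 11)*((4 + 5*6) + 0) + 33*(-9 + 33))² = (8*((4 + 30) + 0) + 33*24)² = (8*(34 + 0) + 792)² = (8*34 + 792)² = (272 + 792)² = 1064² = 1132096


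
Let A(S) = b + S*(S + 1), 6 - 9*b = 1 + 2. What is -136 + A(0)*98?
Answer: -310/3 ≈ -103.33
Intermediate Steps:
b = 1/3 (b = 2/3 - (1 + 2)/9 = 2/3 - 1/9*3 = 2/3 - 1/3 = 1/3 ≈ 0.33333)
A(S) = 1/3 + S*(1 + S) (A(S) = 1/3 + S*(S + 1) = 1/3 + S*(1 + S))
-136 + A(0)*98 = -136 + (1/3 + 0 + 0**2)*98 = -136 + (1/3 + 0 + 0)*98 = -136 + (1/3)*98 = -136 + 98/3 = -310/3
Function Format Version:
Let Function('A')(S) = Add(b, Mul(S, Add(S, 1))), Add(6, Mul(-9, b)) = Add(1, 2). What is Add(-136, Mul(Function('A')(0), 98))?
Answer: Rational(-310, 3) ≈ -103.33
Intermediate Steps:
b = Rational(1, 3) (b = Add(Rational(2, 3), Mul(Rational(-1, 9), Add(1, 2))) = Add(Rational(2, 3), Mul(Rational(-1, 9), 3)) = Add(Rational(2, 3), Rational(-1, 3)) = Rational(1, 3) ≈ 0.33333)
Function('A')(S) = Add(Rational(1, 3), Mul(S, Add(1, S))) (Function('A')(S) = Add(Rational(1, 3), Mul(S, Add(S, 1))) = Add(Rational(1, 3), Mul(S, Add(1, S))))
Add(-136, Mul(Function('A')(0), 98)) = Add(-136, Mul(Add(Rational(1, 3), 0, Pow(0, 2)), 98)) = Add(-136, Mul(Add(Rational(1, 3), 0, 0), 98)) = Add(-136, Mul(Rational(1, 3), 98)) = Add(-136, Rational(98, 3)) = Rational(-310, 3)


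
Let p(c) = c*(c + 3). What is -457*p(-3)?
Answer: 0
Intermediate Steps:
p(c) = c*(3 + c)
-457*p(-3) = -(-1371)*(3 - 3) = -(-1371)*0 = -457*0 = 0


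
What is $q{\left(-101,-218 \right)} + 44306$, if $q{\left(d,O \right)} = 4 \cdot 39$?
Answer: $44462$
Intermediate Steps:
$q{\left(d,O \right)} = 156$
$q{\left(-101,-218 \right)} + 44306 = 156 + 44306 = 44462$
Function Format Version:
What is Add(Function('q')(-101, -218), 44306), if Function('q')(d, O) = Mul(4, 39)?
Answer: 44462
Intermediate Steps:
Function('q')(d, O) = 156
Add(Function('q')(-101, -218), 44306) = Add(156, 44306) = 44462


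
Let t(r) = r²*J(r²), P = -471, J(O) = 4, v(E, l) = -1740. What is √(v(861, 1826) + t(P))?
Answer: 2*√221406 ≈ 941.08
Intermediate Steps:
t(r) = 4*r² (t(r) = r²*4 = 4*r²)
√(v(861, 1826) + t(P)) = √(-1740 + 4*(-471)²) = √(-1740 + 4*221841) = √(-1740 + 887364) = √885624 = 2*√221406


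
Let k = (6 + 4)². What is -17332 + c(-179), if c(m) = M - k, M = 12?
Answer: -17420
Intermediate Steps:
k = 100 (k = 10² = 100)
c(m) = -88 (c(m) = 12 - 1*100 = 12 - 100 = -88)
-17332 + c(-179) = -17332 - 88 = -17420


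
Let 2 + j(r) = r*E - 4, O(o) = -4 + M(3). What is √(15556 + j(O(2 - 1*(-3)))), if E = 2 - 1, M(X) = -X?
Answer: 3*√1727 ≈ 124.67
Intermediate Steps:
O(o) = -7 (O(o) = -4 - 1*3 = -4 - 3 = -7)
E = 1
j(r) = -6 + r (j(r) = -2 + (r*1 - 4) = -2 + (r - 4) = -2 + (-4 + r) = -6 + r)
√(15556 + j(O(2 - 1*(-3)))) = √(15556 + (-6 - 7)) = √(15556 - 13) = √15543 = 3*√1727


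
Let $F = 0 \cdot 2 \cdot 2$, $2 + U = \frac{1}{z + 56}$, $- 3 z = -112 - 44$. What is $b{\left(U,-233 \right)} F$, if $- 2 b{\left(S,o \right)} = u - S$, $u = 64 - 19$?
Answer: $0$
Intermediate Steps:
$z = 52$ ($z = - \frac{-112 - 44}{3} = \left(- \frac{1}{3}\right) \left(-156\right) = 52$)
$U = - \frac{215}{108}$ ($U = -2 + \frac{1}{52 + 56} = -2 + \frac{1}{108} = - \frac{215}{108} \approx -1.9907$)
$F = 0$ ($F = 0 \cdot 2 = 0$)
$u = 45$
$b{\left(S,o \right)} = - \frac{45}{2} + \frac{S}{2}$ ($b{\left(S,o \right)} = - \frac{45 - S}{2} = - \frac{45}{2} + \frac{S}{2}$)
$b{\left(U,-233 \right)} F = \left(- \frac{45}{2} + \frac{1}{2} \left(- \frac{215}{108}\right)\right) 0 = \left(- \frac{45}{2} - \frac{215}{216}\right) 0 = \left(- \frac{5075}{216}\right) 0 = 0$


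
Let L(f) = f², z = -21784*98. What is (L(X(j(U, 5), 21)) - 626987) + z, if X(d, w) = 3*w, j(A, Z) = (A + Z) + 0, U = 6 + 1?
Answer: -2757850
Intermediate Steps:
U = 7
j(A, Z) = A + Z
z = -2134832
(L(X(j(U, 5), 21)) - 626987) + z = ((3*21)² - 626987) - 2134832 = (63² - 626987) - 2134832 = (3969 - 626987) - 2134832 = -623018 - 2134832 = -2757850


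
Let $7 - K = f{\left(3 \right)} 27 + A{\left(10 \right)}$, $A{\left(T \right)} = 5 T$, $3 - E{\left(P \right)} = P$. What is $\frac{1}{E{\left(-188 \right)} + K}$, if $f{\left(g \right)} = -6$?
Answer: $\frac{1}{310} \approx 0.0032258$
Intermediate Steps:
$E{\left(P \right)} = 3 - P$
$K = 119$ ($K = 7 - \left(\left(-6\right) 27 + 5 \cdot 10\right) = 7 - \left(-162 + 50\right) = 7 - -112 = 7 + 112 = 119$)
$\frac{1}{E{\left(-188 \right)} + K} = \frac{1}{\left(3 - -188\right) + 119} = \frac{1}{\left(3 + 188\right) + 119} = \frac{1}{191 + 119} = \frac{1}{310}$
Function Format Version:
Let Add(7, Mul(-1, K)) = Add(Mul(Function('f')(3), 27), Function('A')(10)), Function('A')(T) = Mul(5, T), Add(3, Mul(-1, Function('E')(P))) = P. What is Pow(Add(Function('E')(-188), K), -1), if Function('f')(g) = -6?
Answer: Rational(1, 310) ≈ 0.0032258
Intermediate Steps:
Function('E')(P) = Add(3, Mul(-1, P))
K = 119 (K = Add(7, Mul(-1, Add(Mul(-6, 27), Mul(5, 10)))) = Add(7, Mul(-1, Add(-162, 50))) = Add(7, Mul(-1, -112)) = Add(7, 112) = 119)
Pow(Add(Function('E')(-188), K), -1) = Pow(Add(Add(3, Mul(-1, -188)), 119), -1) = Pow(Add(Add(3, 188), 119), -1) = Pow(Add(191, 119), -1) = Pow(310, -1) = Rational(1, 310)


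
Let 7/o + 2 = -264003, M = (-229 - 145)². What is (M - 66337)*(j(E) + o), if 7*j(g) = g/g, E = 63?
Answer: 2773008612/264005 ≈ 10504.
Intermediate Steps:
M = 139876 (M = (-374)² = 139876)
o = -1/37715 (o = 7/(-2 - 264003) = 7/(-264005) = 7*(-1/264005) = -1/37715 ≈ -2.6515e-5)
j(g) = ⅐ (j(g) = (g/g)/7 = (⅐)*1 = ⅐)
(M - 66337)*(j(E) + o) = (139876 - 66337)*(⅐ - 1/37715) = 73539*(37708/264005) = 2773008612/264005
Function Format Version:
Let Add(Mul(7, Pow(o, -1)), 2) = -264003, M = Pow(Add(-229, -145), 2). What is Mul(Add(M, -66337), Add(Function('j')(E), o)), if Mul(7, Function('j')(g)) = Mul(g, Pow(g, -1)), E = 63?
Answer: Rational(2773008612, 264005) ≈ 10504.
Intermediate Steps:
M = 139876 (M = Pow(-374, 2) = 139876)
o = Rational(-1, 37715) (o = Mul(7, Pow(Add(-2, -264003), -1)) = Mul(7, Pow(-264005, -1)) = Mul(7, Rational(-1, 264005)) = Rational(-1, 37715) ≈ -2.6515e-5)
Function('j')(g) = Rational(1, 7) (Function('j')(g) = Mul(Rational(1, 7), Mul(g, Pow(g, -1))) = Mul(Rational(1, 7), 1) = Rational(1, 7))
Mul(Add(M, -66337), Add(Function('j')(E), o)) = Mul(Add(139876, -66337), Add(Rational(1, 7), Rational(-1, 37715))) = Mul(73539, Rational(37708, 264005)) = Rational(2773008612, 264005)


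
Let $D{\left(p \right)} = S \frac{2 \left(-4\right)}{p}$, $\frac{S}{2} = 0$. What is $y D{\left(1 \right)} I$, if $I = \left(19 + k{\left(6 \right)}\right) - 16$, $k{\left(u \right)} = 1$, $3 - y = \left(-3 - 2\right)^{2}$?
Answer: $0$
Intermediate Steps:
$S = 0$ ($S = 2 \cdot 0 = 0$)
$y = -22$ ($y = 3 - \left(-3 - 2\right)^{2} = 3 - \left(-5\right)^{2} = 3 - 25 = -22$)
$D{\left(p \right)} = 0$ ($D{\left(p \right)} = 0 \frac{2 \left(-4\right)}{p} = 0 \left(- \frac{8}{p}\right) = 0$)
$I = 4$ ($I = \left(19 + 1\right) - 16 = 20 - 16 = 4$)
$y D{\left(1 \right)} I = \left(-22\right) 0 \cdot 4 = 0 \cdot 4 = 0$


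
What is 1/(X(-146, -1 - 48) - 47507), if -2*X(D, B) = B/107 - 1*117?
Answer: -107/5076965 ≈ -2.1076e-5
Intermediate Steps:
X(D, B) = 117/2 - B/214 (X(D, B) = -(B/107 - 1*117)/2 = -(B*(1/107) - 117)/2 = -(B/107 - 117)/2 = -(-117 + B/107)/2 = 117/2 - B/214)
1/(X(-146, -1 - 48) - 47507) = 1/((117/2 - (-1 - 48)/214) - 47507) = 1/((117/2 - 1/214*(-49)) - 47507) = 1/((117/2 + 49/214) - 47507) = 1/(6284/107 - 47507) = 1/(-5076965/107) = -107/5076965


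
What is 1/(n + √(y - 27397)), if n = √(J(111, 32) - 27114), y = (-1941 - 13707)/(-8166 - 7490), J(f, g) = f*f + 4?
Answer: -1957*I/(√104922545161 + 1957*√14789) ≈ -0.0034828*I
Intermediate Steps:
J(f, g) = 4 + f² (J(f, g) = f² + 4 = 4 + f²)
y = 1956/1957 (y = -15648/(-15656) = -15648*(-1/15656) = 1956/1957 ≈ 0.99949)
n = I*√14789 (n = √((4 + 111²) - 27114) = √((4 + 12321) - 27114) = √(12325 - 27114) = √(-14789) = I*√14789 ≈ 121.61*I)
1/(n + √(y - 27397)) = 1/(I*√14789 + √(1956/1957 - 27397)) = 1/(I*√14789 + √(-53613973/1957)) = 1/(I*√14789 + I*√104922545161/1957)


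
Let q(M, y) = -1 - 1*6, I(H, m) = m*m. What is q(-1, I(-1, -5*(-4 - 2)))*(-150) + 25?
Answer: 1075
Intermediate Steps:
I(H, m) = m²
q(M, y) = -7 (q(M, y) = -1 - 6 = -7)
q(-1, I(-1, -5*(-4 - 2)))*(-150) + 25 = -7*(-150) + 25 = 1050 + 25 = 1075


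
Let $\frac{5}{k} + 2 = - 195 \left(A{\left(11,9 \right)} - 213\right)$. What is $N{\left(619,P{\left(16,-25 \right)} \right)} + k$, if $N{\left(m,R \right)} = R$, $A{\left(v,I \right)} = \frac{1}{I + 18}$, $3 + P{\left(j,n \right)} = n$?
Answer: $- \frac{10464451}{373732} \approx -28.0$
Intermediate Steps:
$P{\left(j,n \right)} = -3 + n$
$A{\left(v,I \right)} = \frac{1}{18 + I}$
$k = \frac{45}{373732}$ ($k = \frac{5}{-2 - 195 \left(\frac{1}{18 + 9} - 213\right)} = \frac{5}{-2 - 195 \left(\frac{1}{27} - 213\right)} = \frac{5}{-2 - - \frac{373750}{9}} = \frac{5}{-2 + \frac{373750}{9}} = \frac{5}{\frac{373732}{9}} = 5 \cdot \frac{9}{373732} = \frac{45}{373732} \approx 0.00012041$)
$N{\left(619,P{\left(16,-25 \right)} \right)} + k = \left(-3 - 25\right) + \frac{45}{373732} = -28 + \frac{45}{373732} = - \frac{10464451}{373732}$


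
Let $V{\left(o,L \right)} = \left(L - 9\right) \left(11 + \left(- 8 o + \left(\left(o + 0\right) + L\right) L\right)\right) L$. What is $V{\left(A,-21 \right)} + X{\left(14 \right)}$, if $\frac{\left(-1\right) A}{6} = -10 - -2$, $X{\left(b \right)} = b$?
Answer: $-592186$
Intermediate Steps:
$A = 48$ ($A = - 6 \left(-10 - -2\right) = - 6 \left(-10 + 2\right) = \left(-6\right) \left(-8\right) = 48$)
$V{\left(o,L \right)} = L \left(-9 + L\right) \left(11 - 8 o + L \left(L + o\right)\right)$ ($V{\left(o,L \right)} = \left(-9 + L\right) \left(11 + \left(- 8 o + \left(o + L\right) L\right)\right) L = \left(-9 + L\right) \left(11 + \left(- 8 o + \left(L + o\right) L\right)\right) L = \left(-9 + L\right) \left(11 + \left(- 8 o + L \left(L + o\right)\right)\right) L = \left(-9 + L\right) \left(11 - 8 o + L \left(L + o\right)\right) L = L \left(-9 + L\right) \left(11 - 8 o + L \left(L + o\right)\right)$)
$V{\left(A,-21 \right)} + X{\left(14 \right)} = - 21 \left(-99 + \left(-21\right)^{3} - 9 \left(-21\right)^{2} + 11 \left(-21\right) + 72 \cdot 48 + 48 \left(-21\right)^{2} - \left(-357\right) 48\right) + 14 = - 21 \left(-99 - 9261 - 3969 - 231 + 3456 + 48 \cdot 441 + 17136\right) + 14 = - 21 \left(-99 - 9261 - 3969 - 231 + 3456 + 21168 + 17136\right) + 14 = \left(-21\right) 28200 + 14 = -592200 + 14 = -592186$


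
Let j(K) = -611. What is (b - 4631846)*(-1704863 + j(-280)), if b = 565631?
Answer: 6934823960910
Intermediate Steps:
(b - 4631846)*(-1704863 + j(-280)) = (565631 - 4631846)*(-1704863 - 611) = -4066215*(-1705474) = 6934823960910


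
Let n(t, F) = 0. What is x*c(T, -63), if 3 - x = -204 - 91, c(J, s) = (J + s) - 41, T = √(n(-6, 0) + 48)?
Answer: -30992 + 1192*√3 ≈ -28927.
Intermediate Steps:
T = 4*√3 (T = √(0 + 48) = √48 = 4*√3 ≈ 6.9282)
c(J, s) = -41 + J + s
x = 298 (x = 3 - (-204 - 91) = 3 - 1*(-295) = 3 + 295 = 298)
x*c(T, -63) = 298*(-41 + 4*√3 - 63) = 298*(-104 + 4*√3) = -30992 + 1192*√3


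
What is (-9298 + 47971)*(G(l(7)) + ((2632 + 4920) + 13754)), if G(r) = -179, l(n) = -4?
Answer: 817044471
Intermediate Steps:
(-9298 + 47971)*(G(l(7)) + ((2632 + 4920) + 13754)) = (-9298 + 47971)*(-179 + ((2632 + 4920) + 13754)) = 38673*(-179 + (7552 + 13754)) = 38673*(-179 + 21306) = 38673*21127 = 817044471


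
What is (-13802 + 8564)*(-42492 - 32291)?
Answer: 391713354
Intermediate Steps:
(-13802 + 8564)*(-42492 - 32291) = -5238*(-74783) = 391713354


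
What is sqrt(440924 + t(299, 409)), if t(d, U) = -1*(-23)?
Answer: sqrt(440947) ≈ 664.04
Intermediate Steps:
t(d, U) = 23
sqrt(440924 + t(299, 409)) = sqrt(440924 + 23) = sqrt(440947)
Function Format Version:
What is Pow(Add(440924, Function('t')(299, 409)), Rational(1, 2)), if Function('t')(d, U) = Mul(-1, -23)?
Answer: Pow(440947, Rational(1, 2)) ≈ 664.04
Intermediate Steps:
Function('t')(d, U) = 23
Pow(Add(440924, Function('t')(299, 409)), Rational(1, 2)) = Pow(Add(440924, 23), Rational(1, 2)) = Pow(440947, Rational(1, 2))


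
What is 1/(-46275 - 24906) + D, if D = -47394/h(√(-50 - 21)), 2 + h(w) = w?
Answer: 2249034851/1779525 + 15798*I*√71/25 ≈ 1263.8 + 5324.7*I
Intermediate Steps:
h(w) = -2 + w
D = -47394/(-2 + I*√71) (D = -47394/(-2 + √(-50 - 21)) = -47394/(-2 + √(-71)) = -47394/(-2 + I*√71) ≈ 1263.8 + 5324.7*I)
1/(-46275 - 24906) + D = 1/(-46275 - 24906) + (31596/25 + 15798*I*√71/25) = 1/(-71181) + (31596/25 + 15798*I*√71/25) = -1/71181 + (31596/25 + 15798*I*√71/25) = 2249034851/1779525 + 15798*I*√71/25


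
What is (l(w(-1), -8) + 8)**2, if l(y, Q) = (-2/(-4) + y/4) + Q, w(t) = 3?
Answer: 25/16 ≈ 1.5625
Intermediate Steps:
l(y, Q) = 1/2 + Q + y/4 (l(y, Q) = (-2*(-1/4) + y*(1/4)) + Q = (1/2 + y/4) + Q = 1/2 + Q + y/4)
(l(w(-1), -8) + 8)**2 = ((1/2 - 8 + (1/4)*3) + 8)**2 = ((1/2 - 8 + 3/4) + 8)**2 = (-27/4 + 8)**2 = (5/4)**2 = 25/16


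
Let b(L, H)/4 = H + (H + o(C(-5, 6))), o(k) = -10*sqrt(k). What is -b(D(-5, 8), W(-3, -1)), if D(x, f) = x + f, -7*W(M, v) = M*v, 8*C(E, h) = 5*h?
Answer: 24/7 + 20*sqrt(15) ≈ 80.888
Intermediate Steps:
C(E, h) = 5*h/8 (C(E, h) = (5*h)/8 = 5*h/8)
W(M, v) = -M*v/7
D(x, f) = f + x
b(L, H) = -20*sqrt(15) + 8*H (b(L, H) = 4*(H + (H - 10*sqrt(15)/2)) = 4*(H + (H - 5*sqrt(15))) = 4*(-5*sqrt(15) + 2*H) = -20*sqrt(15) + 8*H)
-b(D(-5, 8), W(-3, -1)) = -(-20*sqrt(15) + 8*(-1/7*(-3)*(-1))) = -(-20*sqrt(15) + 8*(-3/7)) = -(-20*sqrt(15) - 24/7) = -(-24/7 - 20*sqrt(15)) = 24/7 + 20*sqrt(15)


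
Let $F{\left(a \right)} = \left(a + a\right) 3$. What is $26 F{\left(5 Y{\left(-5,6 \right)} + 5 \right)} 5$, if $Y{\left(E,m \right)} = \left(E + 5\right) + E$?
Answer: $-15600$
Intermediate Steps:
$Y{\left(E,m \right)} = 5 + 2 E$ ($Y{\left(E,m \right)} = \left(5 + E\right) + E = 5 + 2 E$)
$F{\left(a \right)} = 6 a$ ($F{\left(a \right)} = 2 a 3 = 6 a$)
$26 F{\left(5 Y{\left(-5,6 \right)} + 5 \right)} 5 = 26 \cdot 6 \left(5 \left(5 + 2 \left(-5\right)\right) + 5\right) 5 = 26 \cdot 6 \left(5 \left(5 - 10\right) + 5\right) 5 = 26 \cdot 6 \left(5 \left(-5\right) + 5\right) 5 = 26 \cdot 6 \left(-25 + 5\right) 5 = 26 \cdot 6 \left(-20\right) 5 = 26 \left(-120\right) 5 = \left(-3120\right) 5 = -15600$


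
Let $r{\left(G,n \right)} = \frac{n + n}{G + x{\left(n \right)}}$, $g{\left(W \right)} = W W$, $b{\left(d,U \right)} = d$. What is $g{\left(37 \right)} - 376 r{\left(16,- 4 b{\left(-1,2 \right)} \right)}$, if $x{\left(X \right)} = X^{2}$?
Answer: $1275$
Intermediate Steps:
$g{\left(W \right)} = W^{2}$
$r{\left(G,n \right)} = \frac{2 n}{G + n^{2}}$ ($r{\left(G,n \right)} = \frac{n + n}{G + n^{2}} = \frac{2 n}{G + n^{2}}$)
$g{\left(37 \right)} - 376 r{\left(16,- 4 b{\left(-1,2 \right)} \right)} = 37^{2} - 376 \frac{2 \left(\left(-4\right) \left(-1\right)\right)}{16 + \left(\left(-4\right) \left(-1\right)\right)^{2}} = 1369 - 376 \cdot 2 \cdot 4 \frac{1}{16 + 4^{2}} = 1369 - 376 \cdot 2 \cdot 4 \frac{1}{16 + 16} = 1369 - 376 \cdot 2 \cdot 4 \cdot \frac{1}{32} = 1369 - 94 = 1275$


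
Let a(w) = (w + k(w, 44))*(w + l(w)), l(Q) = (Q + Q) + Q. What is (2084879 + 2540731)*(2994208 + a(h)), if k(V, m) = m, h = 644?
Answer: 22047951562560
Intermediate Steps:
l(Q) = 3*Q (l(Q) = 2*Q + Q = 3*Q)
a(w) = 4*w*(44 + w) (a(w) = (w + 44)*(w + 3*w) = (44 + w)*(4*w) = 4*w*(44 + w))
(2084879 + 2540731)*(2994208 + a(h)) = (2084879 + 2540731)*(2994208 + 4*644*(44 + 644)) = 4625610*(2994208 + 4*644*688) = 4625610*(2994208 + 1772288) = 4625610*4766496 = 22047951562560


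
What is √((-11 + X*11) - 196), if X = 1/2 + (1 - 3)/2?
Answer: 5*I*√34/2 ≈ 14.577*I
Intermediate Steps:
X = -½ (X = 1*(½) - 2*½ = ½ - 1 = -½ ≈ -0.50000)
√((-11 + X*11) - 196) = √((-11 - ½*11) - 196) = √((-11 - 11/2) - 196) = √(-33/2 - 196) = √(-425/2) = 5*I*√34/2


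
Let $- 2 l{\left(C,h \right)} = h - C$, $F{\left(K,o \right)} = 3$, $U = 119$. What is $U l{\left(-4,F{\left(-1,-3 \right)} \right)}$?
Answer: $- \frac{833}{2} \approx -416.5$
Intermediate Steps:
$l{\left(C,h \right)} = \frac{C}{2} - \frac{h}{2}$ ($l{\left(C,h \right)} = - \frac{h - C}{2} = \frac{C}{2} - \frac{h}{2}$)
$U l{\left(-4,F{\left(-1,-3 \right)} \right)} = 119 \left(\frac{1}{2} \left(-4\right) - \frac{3}{2}\right) = 119 \left(-2 - \frac{3}{2}\right) = 119 \left(- \frac{7}{2}\right) = - \frac{833}{2}$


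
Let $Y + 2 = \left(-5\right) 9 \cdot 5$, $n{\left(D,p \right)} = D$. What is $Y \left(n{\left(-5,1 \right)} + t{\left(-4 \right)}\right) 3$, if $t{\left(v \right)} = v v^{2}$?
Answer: $46989$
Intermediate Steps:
$t{\left(v \right)} = v^{3}$
$Y = -227$ ($Y = -2 + \left(-5\right) 9 \cdot 5 = -2 - 225 = -227$)
$Y \left(n{\left(-5,1 \right)} + t{\left(-4 \right)}\right) 3 = - 227 \left(-5 + \left(-4\right)^{3}\right) 3 = - 227 \left(-5 - 64\right) 3 = - 227 \left(\left(-69\right) 3\right) = \left(-227\right) \left(-207\right) = 46989$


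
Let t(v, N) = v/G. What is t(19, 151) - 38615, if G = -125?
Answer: -4826894/125 ≈ -38615.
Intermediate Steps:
t(v, N) = -v/125 (t(v, N) = v/(-125) = v*(-1/125) = -v/125)
t(19, 151) - 38615 = -1/125*19 - 38615 = -19/125 - 38615 = -4826894/125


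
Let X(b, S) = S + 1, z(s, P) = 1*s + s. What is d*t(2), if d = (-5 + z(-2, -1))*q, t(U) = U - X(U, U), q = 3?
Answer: 27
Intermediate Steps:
z(s, P) = 2*s (z(s, P) = s + s = 2*s)
X(b, S) = 1 + S
t(U) = -1 (t(U) = U - (1 + U) = U + (-1 - U) = -1)
d = -27 (d = (-5 + 2*(-2))*3 = (-5 - 4)*3 = -9*3 = -27)
d*t(2) = -27*(-1) = 27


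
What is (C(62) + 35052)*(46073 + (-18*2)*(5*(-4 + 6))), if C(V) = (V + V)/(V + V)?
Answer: 1602377789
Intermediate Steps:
C(V) = 1 (C(V) = (2*V)/((2*V)) = (2*V)*(1/(2*V)) = 1)
(C(62) + 35052)*(46073 + (-18*2)*(5*(-4 + 6))) = (1 + 35052)*(46073 + (-18*2)*(5*(-4 + 6))) = 35053*(46073 - 180*2) = 35053*(46073 - 36*10) = 35053*(46073 - 360) = 35053*45713 = 1602377789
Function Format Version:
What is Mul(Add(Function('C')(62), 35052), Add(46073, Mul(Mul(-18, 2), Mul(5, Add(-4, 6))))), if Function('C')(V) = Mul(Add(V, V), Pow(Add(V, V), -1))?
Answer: 1602377789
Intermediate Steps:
Function('C')(V) = 1 (Function('C')(V) = Mul(Mul(2, V), Pow(Mul(2, V), -1)) = Mul(Mul(2, V), Mul(Rational(1, 2), Pow(V, -1))) = 1)
Mul(Add(Function('C')(62), 35052), Add(46073, Mul(Mul(-18, 2), Mul(5, Add(-4, 6))))) = Mul(Add(1, 35052), Add(46073, Mul(Mul(-18, 2), Mul(5, Add(-4, 6))))) = Mul(35053, Add(46073, Mul(-36, Mul(5, 2)))) = Mul(35053, Add(46073, Mul(-36, 10))) = Mul(35053, Add(46073, -360)) = Mul(35053, 45713) = 1602377789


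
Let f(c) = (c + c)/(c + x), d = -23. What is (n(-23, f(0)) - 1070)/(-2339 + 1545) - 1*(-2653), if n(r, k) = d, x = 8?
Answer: 2107575/794 ≈ 2654.4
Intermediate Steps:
f(c) = 2*c/(8 + c) (f(c) = (c + c)/(c + 8) = (2*c)/(8 + c) = 2*c/(8 + c))
n(r, k) = -23
(n(-23, f(0)) - 1070)/(-2339 + 1545) - 1*(-2653) = (-23 - 1070)/(-2339 + 1545) - 1*(-2653) = -1093/(-794) + 2653 = -1093*(-1/794) + 2653 = 1093/794 + 2653 = 2107575/794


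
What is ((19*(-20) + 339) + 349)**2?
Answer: 94864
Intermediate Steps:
((19*(-20) + 339) + 349)**2 = ((-380 + 339) + 349)**2 = (-41 + 349)**2 = 308**2 = 94864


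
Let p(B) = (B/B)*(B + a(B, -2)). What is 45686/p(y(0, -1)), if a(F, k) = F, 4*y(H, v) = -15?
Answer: -91372/15 ≈ -6091.5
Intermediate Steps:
y(H, v) = -15/4 (y(H, v) = (¼)*(-15) = -15/4)
p(B) = 2*B (p(B) = (B/B)*(B + B) = 1*(2*B) = 2*B)
45686/p(y(0, -1)) = 45686/((2*(-15/4))) = 45686/(-15/2) = 45686*(-2/15) = -91372/15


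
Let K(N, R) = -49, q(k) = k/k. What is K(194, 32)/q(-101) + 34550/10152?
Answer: -231449/5076 ≈ -45.597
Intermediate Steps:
q(k) = 1
K(194, 32)/q(-101) + 34550/10152 = -49/1 + 34550/10152 = -49*1 + 34550*(1/10152) = -49 + 17275/5076 = -231449/5076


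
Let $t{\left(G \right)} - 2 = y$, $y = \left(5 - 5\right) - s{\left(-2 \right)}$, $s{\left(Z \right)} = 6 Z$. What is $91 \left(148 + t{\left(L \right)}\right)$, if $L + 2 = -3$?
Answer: $14742$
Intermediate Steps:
$L = -5$ ($L = -2 - 3 = -5$)
$y = 12$ ($y = \left(5 - 5\right) - 6 \left(-2\right) = 0 - -12 = 0 + 12 = 12$)
$t{\left(G \right)} = 14$ ($t{\left(G \right)} = 2 + 12 = 14$)
$91 \left(148 + t{\left(L \right)}\right) = 91 \left(148 + 14\right) = 91 \cdot 162 = 14742$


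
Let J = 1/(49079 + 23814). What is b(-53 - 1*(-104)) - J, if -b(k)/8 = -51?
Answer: 29740343/72893 ≈ 408.00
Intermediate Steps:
b(k) = 408 (b(k) = -8*(-51) = 408)
J = 1/72893 ≈ 1.3719e-5
b(-53 - 1*(-104)) - J = 408 - 1*1/72893 = 408 - 1/72893 = 29740343/72893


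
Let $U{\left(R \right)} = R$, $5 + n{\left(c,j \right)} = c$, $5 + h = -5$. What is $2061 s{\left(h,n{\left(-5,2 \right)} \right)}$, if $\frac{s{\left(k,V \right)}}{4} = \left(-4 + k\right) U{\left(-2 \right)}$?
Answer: $230832$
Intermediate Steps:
$h = -10$ ($h = -5 - 5 = -10$)
$n{\left(c,j \right)} = -5 + c$
$s{\left(k,V \right)} = 32 - 8 k$ ($s{\left(k,V \right)} = 4 \left(-4 + k\right) \left(-2\right) = 4 \left(8 - 2 k\right) = 32 - 8 k$)
$2061 s{\left(h,n{\left(-5,2 \right)} \right)} = 2061 \left(32 - -80\right) = 2061 \left(32 + 80\right) = 2061 \cdot 112 = 230832$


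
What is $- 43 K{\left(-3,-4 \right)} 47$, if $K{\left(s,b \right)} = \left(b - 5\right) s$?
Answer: $-54567$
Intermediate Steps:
$K{\left(s,b \right)} = s \left(-5 + b\right)$ ($K{\left(s,b \right)} = \left(-5 + b\right) s = s \left(-5 + b\right)$)
$- 43 K{\left(-3,-4 \right)} 47 = - 43 \left(- 3 \left(-5 - 4\right)\right) 47 = - 43 \left(\left(-3\right) \left(-9\right)\right) 47 = \left(-43\right) 27 \cdot 47 = \left(-1161\right) 47 = -54567$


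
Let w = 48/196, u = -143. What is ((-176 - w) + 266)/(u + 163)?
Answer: 2199/490 ≈ 4.4878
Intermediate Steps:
w = 12/49 (w = 48*(1/196) = 12/49 ≈ 0.24490)
((-176 - w) + 266)/(u + 163) = ((-176 - 1*12/49) + 266)/(-143 + 163) = ((-176 - 12/49) + 266)/20 = (-8636/49 + 266)*(1/20) = (4398/49)*(1/20) = 2199/490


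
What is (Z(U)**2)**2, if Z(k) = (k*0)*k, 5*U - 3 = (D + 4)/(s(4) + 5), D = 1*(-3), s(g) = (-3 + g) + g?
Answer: 0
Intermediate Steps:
s(g) = -3 + 2*g
D = -3
U = 31/50 (U = 3/5 + ((-3 + 4)/((-3 + 2*4) + 5))/5 = 3/5 + (1/((-3 + 8) + 5))/5 = 3/5 + (1/(5 + 5))/5 = 3/5 + (1/10)/5 = 3/5 + (1*(1/10))/5 = 3/5 + (1/5)*(1/10) = 3/5 + 1/50 = 31/50 ≈ 0.62000)
Z(k) = 0 (Z(k) = 0*k = 0)
(Z(U)**2)**2 = (0**2)**2 = 0**2 = 0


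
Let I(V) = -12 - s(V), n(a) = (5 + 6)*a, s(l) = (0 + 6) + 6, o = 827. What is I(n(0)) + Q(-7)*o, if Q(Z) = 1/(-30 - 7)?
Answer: -1715/37 ≈ -46.351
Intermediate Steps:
s(l) = 12 (s(l) = 6 + 6 = 12)
n(a) = 11*a
Q(Z) = -1/37 (Q(Z) = 1/(-37) = -1/37)
I(V) = -24 (I(V) = -12 - 1*12 = -12 - 12 = -24)
I(n(0)) + Q(-7)*o = -24 - 1/37*827 = -24 - 827/37 = -1715/37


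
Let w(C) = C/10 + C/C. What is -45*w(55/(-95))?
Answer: -1611/38 ≈ -42.395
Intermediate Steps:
w(C) = 1 + C/10 (w(C) = C*(⅒) + 1 = C/10 + 1 = 1 + C/10)
-45*w(55/(-95)) = -45*(1 + (55/(-95))/10) = -45*(1 + (55*(-1/95))/10) = -45*(1 + (⅒)*(-11/19)) = -45*(1 - 11/190) = -45*179/190 = -1611/38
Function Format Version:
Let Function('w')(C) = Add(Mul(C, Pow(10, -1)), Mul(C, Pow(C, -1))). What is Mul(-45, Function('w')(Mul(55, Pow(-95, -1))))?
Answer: Rational(-1611, 38) ≈ -42.395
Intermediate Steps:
Function('w')(C) = Add(1, Mul(Rational(1, 10), C)) (Function('w')(C) = Add(Mul(C, Rational(1, 10)), 1) = Add(Mul(Rational(1, 10), C), 1) = Add(1, Mul(Rational(1, 10), C)))
Mul(-45, Function('w')(Mul(55, Pow(-95, -1)))) = Mul(-45, Add(1, Mul(Rational(1, 10), Mul(55, Pow(-95, -1))))) = Mul(-45, Add(1, Mul(Rational(1, 10), Mul(55, Rational(-1, 95))))) = Mul(-45, Add(1, Mul(Rational(1, 10), Rational(-11, 19)))) = Mul(-45, Add(1, Rational(-11, 190))) = Mul(-45, Rational(179, 190)) = Rational(-1611, 38)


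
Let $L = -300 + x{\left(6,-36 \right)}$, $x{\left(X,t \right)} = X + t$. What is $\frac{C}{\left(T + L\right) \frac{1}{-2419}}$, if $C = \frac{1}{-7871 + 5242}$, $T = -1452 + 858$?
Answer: $- \frac{2419}{2429196} \approx -0.0009958$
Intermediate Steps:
$T = -594$
$C = - \frac{1}{2629}$ ($C = \frac{1}{-2629} = - \frac{1}{2629} \approx -0.00038037$)
$L = -330$ ($L = -300 + \left(6 - 36\right) = -300 - 30 = -330$)
$\frac{C}{\left(T + L\right) \frac{1}{-2419}} = - \frac{1}{2629 \frac{-594 - 330}{-2419}} = - \frac{1}{2629 \left(\left(-924\right) \left(- \frac{1}{2419}\right)\right)} = - \frac{1}{2629 \cdot \frac{924}{2419}} = \left(- \frac{1}{2629}\right) \frac{2419}{924} = - \frac{2419}{2429196}$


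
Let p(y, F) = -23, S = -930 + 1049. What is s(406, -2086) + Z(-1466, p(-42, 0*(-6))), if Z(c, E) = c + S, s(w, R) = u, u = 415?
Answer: -932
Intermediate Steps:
S = 119
s(w, R) = 415
Z(c, E) = 119 + c (Z(c, E) = c + 119 = 119 + c)
s(406, -2086) + Z(-1466, p(-42, 0*(-6))) = 415 + (119 - 1466) = 415 - 1347 = -932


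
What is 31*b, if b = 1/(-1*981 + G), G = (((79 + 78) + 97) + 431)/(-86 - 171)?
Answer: -7967/252802 ≈ -0.031515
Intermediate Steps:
G = -685/257 (G = ((157 + 97) + 431)/(-257) = (254 + 431)*(-1/257) = 685*(-1/257) = -685/257 ≈ -2.6654)
b = -257/252802 (b = 1/(-1*981 - 685/257) = 1/(-981 - 685/257) = 1/(-252802/257) = -257/252802 ≈ -0.0010166)
31*b = 31*(-257/252802) = -7967/252802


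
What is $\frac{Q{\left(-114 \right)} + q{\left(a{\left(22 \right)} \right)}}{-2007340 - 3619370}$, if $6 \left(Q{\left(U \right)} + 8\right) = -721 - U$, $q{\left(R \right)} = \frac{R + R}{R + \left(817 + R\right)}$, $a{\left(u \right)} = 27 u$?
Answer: $\frac{1306147}{67689321300} \approx 1.9296 \cdot 10^{-5}$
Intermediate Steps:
$q{\left(R \right)} = \frac{2 R}{817 + 2 R}$
$Q{\left(U \right)} = - \frac{769}{6} - \frac{U}{6}$ ($Q{\left(U \right)} = -8 + \frac{-721 - U}{6} = -8 - \left(\frac{721}{6} + \frac{U}{6}\right) = - \frac{769}{6} - \frac{U}{6}$)
$\frac{Q{\left(-114 \right)} + q{\left(a{\left(22 \right)} \right)}}{-2007340 - 3619370} = \frac{\left(- \frac{769}{6} - -19\right) + \frac{2 \cdot 27 \cdot 22}{817 + 2 \cdot 27 \cdot 22}}{-2007340 - 3619370} = \frac{\left(- \frac{769}{6} + 19\right) + 2 \cdot 594 \frac{1}{817 + 2 \cdot 594}}{-5626710} = \left(- \frac{655}{6} + 2 \cdot 594 \frac{1}{817 + 1188}\right) \left(- \frac{1}{5626710}\right) = \left(- \frac{655}{6} + 2 \cdot 594 \cdot \frac{1}{2005}\right) \left(- \frac{1}{5626710}\right) = \left(- \frac{655}{6} + \frac{1188}{2005}\right) \left(- \frac{1}{5626710}\right) = \left(- \frac{1306147}{12030}\right) \left(- \frac{1}{5626710}\right) = \frac{1306147}{67689321300}$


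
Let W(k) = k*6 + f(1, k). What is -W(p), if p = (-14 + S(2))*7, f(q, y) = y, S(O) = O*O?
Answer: 490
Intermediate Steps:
S(O) = O²
p = -70 (p = (-14 + 2²)*7 = (-14 + 4)*7 = -10*7 = -70)
W(k) = 7*k (W(k) = k*6 + k = 6*k + k = 7*k)
-W(p) = -7*(-70) = -1*(-490) = 490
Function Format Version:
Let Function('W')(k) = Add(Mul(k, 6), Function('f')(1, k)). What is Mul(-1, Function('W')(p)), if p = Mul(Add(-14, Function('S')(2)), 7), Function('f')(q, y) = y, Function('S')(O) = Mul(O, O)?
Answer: 490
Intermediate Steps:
Function('S')(O) = Pow(O, 2)
p = -70 (p = Mul(Add(-14, Pow(2, 2)), 7) = Mul(Add(-14, 4), 7) = Mul(-10, 7) = -70)
Function('W')(k) = Mul(7, k) (Function('W')(k) = Add(Mul(k, 6), k) = Add(Mul(6, k), k) = Mul(7, k))
Mul(-1, Function('W')(p)) = Mul(-1, Mul(7, -70)) = Mul(-1, -490) = 490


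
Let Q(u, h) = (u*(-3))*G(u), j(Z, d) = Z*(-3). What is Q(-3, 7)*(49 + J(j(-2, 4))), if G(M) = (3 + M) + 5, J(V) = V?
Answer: 2475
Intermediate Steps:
j(Z, d) = -3*Z
G(M) = 8 + M
Q(u, h) = -3*u*(8 + u) (Q(u, h) = (u*(-3))*(8 + u) = (-3*u)*(8 + u) = -3*u*(8 + u))
Q(-3, 7)*(49 + J(j(-2, 4))) = (-3*(-3)*(8 - 3))*(49 - 3*(-2)) = (-3*(-3)*5)*(49 + 6) = 45*55 = 2475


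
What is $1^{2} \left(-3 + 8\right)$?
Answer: $5$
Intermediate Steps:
$1^{2} \left(-3 + 8\right) = 1 \cdot 5 = 5$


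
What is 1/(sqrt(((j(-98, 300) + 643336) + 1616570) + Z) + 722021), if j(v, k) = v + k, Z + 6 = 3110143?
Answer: 722021/521308954196 - sqrt(5370245)/521308954196 ≈ 1.3806e-6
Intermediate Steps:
Z = 3110137 (Z = -6 + 3110143 = 3110137)
j(v, k) = k + v
1/(sqrt(((j(-98, 300) + 643336) + 1616570) + Z) + 722021) = 1/(sqrt((((300 - 98) + 643336) + 1616570) + 3110137) + 722021) = 1/(sqrt(((202 + 643336) + 1616570) + 3110137) + 722021) = 1/(sqrt((643538 + 1616570) + 3110137) + 722021) = 1/(sqrt(2260108 + 3110137) + 722021) = 1/(sqrt(5370245) + 722021) = 1/(722021 + sqrt(5370245))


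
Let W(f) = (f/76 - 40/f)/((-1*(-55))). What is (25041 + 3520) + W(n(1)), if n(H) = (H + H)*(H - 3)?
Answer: 29846434/1045 ≈ 28561.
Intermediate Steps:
n(H) = 2*H*(-3 + H) (n(H) = (2*H)*(-3 + H) = 2*H*(-3 + H))
W(f) = -8/(11*f) + f/4180 (W(f) = (f*(1/76) - 40/f)/55 = (f/76 - 40/f)*(1/55) = (-40/f + f/76)*(1/55) = -8/(11*f) + f/4180)
(25041 + 3520) + W(n(1)) = (25041 + 3520) + (-3040 + (2*1*(-3 + 1))²)/(4180*((2*1*(-3 + 1)))) = 28561 + (-3040 + (2*1*(-2))²)/(4180*((2*1*(-2)))) = 28561 + (1/4180)*(-3040 + (-4)²)/(-4) = 28561 + (1/4180)*(-¼)*(-3040 + 16) = 28561 + (1/4180)*(-¼)*(-3024) = 28561 + 189/1045 = 29846434/1045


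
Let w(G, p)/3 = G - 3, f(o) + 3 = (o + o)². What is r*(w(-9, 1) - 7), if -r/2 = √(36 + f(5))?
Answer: 86*√133 ≈ 991.80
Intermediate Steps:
f(o) = -3 + 4*o² (f(o) = -3 + (o + o)² = -3 + (2*o)² = -3 + 4*o²)
w(G, p) = -9 + 3*G (w(G, p) = 3*(G - 3) = 3*(-3 + G) = -9 + 3*G)
r = -2*√133 (r = -2*√(36 + (-3 + 4*5²)) = -2*√(36 + (-3 + 4*25)) = -2*√(36 + (-3 + 100)) = -2*√(36 + 97) = -2*√133 ≈ -23.065)
r*(w(-9, 1) - 7) = (-2*√133)*((-9 + 3*(-9)) - 7) = (-2*√133)*((-9 - 27) - 7) = (-2*√133)*(-36 - 7) = -2*√133*(-43) = 86*√133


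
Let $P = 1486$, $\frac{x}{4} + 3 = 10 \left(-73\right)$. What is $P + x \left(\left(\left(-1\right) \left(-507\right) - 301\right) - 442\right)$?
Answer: $693438$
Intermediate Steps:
$x = -2932$ ($x = -12 + 4 \cdot 10 \left(-73\right) = -12 + 4 \left(-730\right) = -12 - 2920 = -2932$)
$P + x \left(\left(\left(-1\right) \left(-507\right) - 301\right) - 442\right) = 1486 - 2932 \left(\left(\left(-1\right) \left(-507\right) - 301\right) - 442\right) = 1486 - 2932 \left(\left(507 - 301\right) - 442\right) = 1486 - 2932 \left(206 - 442\right) = 1486 - -691952 = 1486 + 691952 = 693438$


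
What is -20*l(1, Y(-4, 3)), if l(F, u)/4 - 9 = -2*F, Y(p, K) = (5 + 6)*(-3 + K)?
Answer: -560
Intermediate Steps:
Y(p, K) = -33 + 11*K (Y(p, K) = 11*(-3 + K) = -33 + 11*K)
l(F, u) = 36 - 8*F (l(F, u) = 36 + 4*(-2*F) = 36 - 8*F)
-20*l(1, Y(-4, 3)) = -20*(36 - 8*1) = -20*(36 - 8) = -20*28 = -560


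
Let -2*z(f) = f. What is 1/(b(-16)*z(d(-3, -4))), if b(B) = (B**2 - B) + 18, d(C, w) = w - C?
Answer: 1/145 ≈ 0.0068966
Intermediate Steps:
b(B) = 18 + B**2 - B
z(f) = -f/2
1/(b(-16)*z(d(-3, -4))) = 1/((18 + (-16)**2 - 1*(-16))*(-(-4 - 1*(-3))/2)) = 1/((18 + 256 + 16)*(-(-4 + 3)/2)) = 1/(290*(-1/2*(-1))) = 1/(290*(1/2)) = 1/145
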